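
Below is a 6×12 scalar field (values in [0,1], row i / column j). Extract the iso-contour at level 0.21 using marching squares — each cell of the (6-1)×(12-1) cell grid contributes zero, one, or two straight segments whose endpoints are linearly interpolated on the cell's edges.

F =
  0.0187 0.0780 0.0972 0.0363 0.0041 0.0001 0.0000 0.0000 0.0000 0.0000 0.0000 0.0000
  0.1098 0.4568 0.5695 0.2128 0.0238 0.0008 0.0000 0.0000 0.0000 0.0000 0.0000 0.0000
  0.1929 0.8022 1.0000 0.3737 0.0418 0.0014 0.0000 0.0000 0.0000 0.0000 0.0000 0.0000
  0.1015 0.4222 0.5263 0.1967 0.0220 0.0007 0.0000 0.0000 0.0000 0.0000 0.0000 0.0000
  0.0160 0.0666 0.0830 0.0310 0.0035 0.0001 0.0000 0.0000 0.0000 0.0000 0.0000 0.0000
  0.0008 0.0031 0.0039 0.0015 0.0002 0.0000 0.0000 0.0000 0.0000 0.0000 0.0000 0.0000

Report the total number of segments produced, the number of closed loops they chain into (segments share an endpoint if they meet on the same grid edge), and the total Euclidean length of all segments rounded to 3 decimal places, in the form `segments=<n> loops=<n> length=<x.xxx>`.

segments=12 loops=1 length=10.656

cell (0,0): code 0100 → (0.348,1.000)–(1.000,0.289)
cell (0,1): code 1100 → (0.239,2.000)–(0.348,1.000)
cell (0,2): code 1100 → (0.984,3.000)–(0.239,2.000)
cell (0,3): code 1000 → (1.000,3.015)–(0.984,3.000)
cell (1,0): code 0110 → (1.000,0.289)–(2.000,0.028)
cell (1,3): code 1001 → (2.000,3.493)–(1.000,3.015)
cell (2,0): code 0110 → (2.000,0.028)–(3.000,0.338)
cell (2,2): code 1011 → (3.000,2.960)–(2.925,3.000)
cell (2,3): code 0001 → (2.925,3.000)–(2.000,3.493)
cell (3,0): code 0010 → (3.000,0.338)–(3.597,1.000)
cell (3,1): code 0011 → (3.597,1.000)–(3.714,2.000)
cell (3,2): code 0001 → (3.714,2.000)–(3.000,2.960)
total: 12 segments, chained into 1 closed loop(s), length Σ = 10.655523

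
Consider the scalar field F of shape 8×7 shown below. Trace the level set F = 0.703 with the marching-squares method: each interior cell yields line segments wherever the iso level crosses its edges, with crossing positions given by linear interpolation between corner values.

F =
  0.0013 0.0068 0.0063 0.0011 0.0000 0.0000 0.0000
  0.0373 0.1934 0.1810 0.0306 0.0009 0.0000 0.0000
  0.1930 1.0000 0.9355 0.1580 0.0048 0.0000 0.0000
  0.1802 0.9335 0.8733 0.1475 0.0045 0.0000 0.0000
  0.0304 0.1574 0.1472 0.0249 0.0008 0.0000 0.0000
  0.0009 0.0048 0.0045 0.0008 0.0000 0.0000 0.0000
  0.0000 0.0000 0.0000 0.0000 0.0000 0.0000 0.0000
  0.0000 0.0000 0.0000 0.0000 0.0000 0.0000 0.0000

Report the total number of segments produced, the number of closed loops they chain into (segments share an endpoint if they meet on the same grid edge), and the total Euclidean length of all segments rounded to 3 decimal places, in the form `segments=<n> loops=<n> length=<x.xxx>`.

cell (1,0): code 0100 → (1.632,1.000)–(2.000,0.632)
cell (1,1): code 1100 → (1.692,2.000)–(1.632,1.000)
cell (1,2): code 1000 → (2.000,2.299)–(1.692,2.000)
cell (2,0): code 0110 → (2.000,0.632)–(3.000,0.694)
cell (2,2): code 1001 → (3.000,2.235)–(2.000,2.299)
cell (3,0): code 0010 → (3.000,0.694)–(3.297,1.000)
cell (3,1): code 0011 → (3.297,1.000)–(3.235,2.000)
cell (3,2): code 0001 → (3.235,2.000)–(3.000,2.235)
total: 8 segments, chained into 1 closed loop(s), length Σ = 5.715922

segments=8 loops=1 length=5.716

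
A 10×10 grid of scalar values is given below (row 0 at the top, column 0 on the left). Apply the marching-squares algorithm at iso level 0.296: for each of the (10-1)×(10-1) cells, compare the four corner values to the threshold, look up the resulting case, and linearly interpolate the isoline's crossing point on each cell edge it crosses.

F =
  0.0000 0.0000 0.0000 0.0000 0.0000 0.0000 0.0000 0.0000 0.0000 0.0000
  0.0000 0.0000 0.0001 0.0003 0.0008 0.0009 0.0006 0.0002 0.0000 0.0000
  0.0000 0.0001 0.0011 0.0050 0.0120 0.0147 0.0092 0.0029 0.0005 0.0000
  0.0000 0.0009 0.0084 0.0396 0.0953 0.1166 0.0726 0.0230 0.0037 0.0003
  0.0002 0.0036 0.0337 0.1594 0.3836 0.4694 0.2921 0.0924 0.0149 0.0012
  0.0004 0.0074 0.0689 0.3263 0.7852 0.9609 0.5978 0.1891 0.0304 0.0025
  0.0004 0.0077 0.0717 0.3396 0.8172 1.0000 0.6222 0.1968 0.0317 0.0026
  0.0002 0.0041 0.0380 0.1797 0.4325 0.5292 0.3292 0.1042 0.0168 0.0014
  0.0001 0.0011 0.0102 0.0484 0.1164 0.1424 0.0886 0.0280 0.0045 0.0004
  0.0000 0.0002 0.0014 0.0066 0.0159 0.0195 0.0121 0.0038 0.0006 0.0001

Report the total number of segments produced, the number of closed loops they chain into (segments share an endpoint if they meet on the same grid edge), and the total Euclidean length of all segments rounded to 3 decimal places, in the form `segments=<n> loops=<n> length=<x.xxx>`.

cell (3,3): code 0100 → (3.696,4.000)–(4.000,3.609)
cell (3,4): code 1100 → (3.509,5.000)–(3.696,4.000)
cell (3,5): code 1000 → (4.000,5.978)–(3.509,5.000)
cell (4,2): code 0100 → (4.818,3.000)–(5.000,2.882)
cell (4,3): code 1110 → (4.000,3.609)–(4.818,3.000)
cell (4,5): code 1101 → (4.013,6.000)–(4.000,5.978)
cell (4,6): code 1000 → (5.000,6.738)–(4.013,6.000)
cell (5,2): code 0110 → (5.000,2.882)–(6.000,2.837)
cell (5,6): code 1001 → (6.000,6.767)–(5.000,6.738)
cell (6,2): code 0010 → (6.000,2.837)–(6.273,3.000)
cell (6,3): code 0111 → (6.273,3.000)–(7.000,3.460)
cell (6,6): code 1001 → (7.000,6.148)–(6.000,6.767)
cell (7,3): code 0010 → (7.000,3.460)–(7.432,4.000)
cell (7,4): code 0011 → (7.432,4.000)–(7.603,5.000)
cell (7,5): code 0011 → (7.603,5.000)–(7.138,6.000)
cell (7,6): code 0001 → (7.138,6.000)–(7.000,6.148)
total: 16 segments, chained into 1 closed loop(s), length Σ = 12.468482

segments=16 loops=1 length=12.468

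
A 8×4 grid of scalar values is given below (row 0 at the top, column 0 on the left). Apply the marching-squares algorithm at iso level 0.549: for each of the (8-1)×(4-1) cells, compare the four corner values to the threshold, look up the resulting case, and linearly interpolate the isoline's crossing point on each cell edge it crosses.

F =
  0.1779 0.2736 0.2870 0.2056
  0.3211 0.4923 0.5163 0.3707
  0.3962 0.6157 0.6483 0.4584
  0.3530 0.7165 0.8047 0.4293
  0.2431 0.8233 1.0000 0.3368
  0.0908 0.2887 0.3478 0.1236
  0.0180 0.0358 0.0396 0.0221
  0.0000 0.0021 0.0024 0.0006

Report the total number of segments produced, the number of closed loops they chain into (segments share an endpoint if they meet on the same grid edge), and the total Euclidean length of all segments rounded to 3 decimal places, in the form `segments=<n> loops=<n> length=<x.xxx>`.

segments=10 loops=1 length=9.267

cell (1,0): code 0100 → (1.459,1.000)–(2.000,0.696)
cell (1,1): code 1100 → (1.248,2.000)–(1.459,1.000)
cell (1,2): code 1000 → (2.000,2.523)–(1.248,2.000)
cell (2,0): code 0110 → (2.000,0.696)–(3.000,0.539)
cell (2,2): code 1001 → (3.000,2.681)–(2.000,2.523)
cell (3,0): code 0110 → (3.000,0.539)–(4.000,0.527)
cell (3,2): code 1001 → (4.000,2.680)–(3.000,2.681)
cell (4,0): code 0010 → (4.000,0.527)–(4.513,1.000)
cell (4,1): code 0011 → (4.513,1.000)–(4.692,2.000)
cell (4,2): code 0001 → (4.692,2.000)–(4.000,2.680)
total: 10 segments, chained into 1 closed loop(s), length Σ = 9.266507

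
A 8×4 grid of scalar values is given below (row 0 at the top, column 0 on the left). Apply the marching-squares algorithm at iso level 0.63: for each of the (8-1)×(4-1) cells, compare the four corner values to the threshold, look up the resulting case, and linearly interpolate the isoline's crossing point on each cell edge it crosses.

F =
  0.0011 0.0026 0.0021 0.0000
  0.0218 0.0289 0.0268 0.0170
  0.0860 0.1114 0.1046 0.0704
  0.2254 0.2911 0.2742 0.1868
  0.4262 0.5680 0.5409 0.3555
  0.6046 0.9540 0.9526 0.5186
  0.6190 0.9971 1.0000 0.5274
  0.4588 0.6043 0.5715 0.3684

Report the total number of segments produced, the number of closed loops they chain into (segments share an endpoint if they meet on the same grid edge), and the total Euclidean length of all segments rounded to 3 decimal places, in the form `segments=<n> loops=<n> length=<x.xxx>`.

cell (4,0): code 0100 → (4.161,1.000)–(5.000,0.073)
cell (4,1): code 1100 → (4.216,2.000)–(4.161,1.000)
cell (4,2): code 1000 → (5.000,2.743)–(4.216,2.000)
cell (5,0): code 0110 → (5.000,0.073)–(6.000,0.029)
cell (5,2): code 1001 → (6.000,2.783)–(5.000,2.743)
cell (6,0): code 0010 → (6.000,0.029)–(6.935,1.000)
cell (6,1): code 0011 → (6.935,1.000)–(6.863,2.000)
cell (6,2): code 0001 → (6.863,2.000)–(6.000,2.783)
total: 8 segments, chained into 1 closed loop(s), length Σ = 8.849830

segments=8 loops=1 length=8.850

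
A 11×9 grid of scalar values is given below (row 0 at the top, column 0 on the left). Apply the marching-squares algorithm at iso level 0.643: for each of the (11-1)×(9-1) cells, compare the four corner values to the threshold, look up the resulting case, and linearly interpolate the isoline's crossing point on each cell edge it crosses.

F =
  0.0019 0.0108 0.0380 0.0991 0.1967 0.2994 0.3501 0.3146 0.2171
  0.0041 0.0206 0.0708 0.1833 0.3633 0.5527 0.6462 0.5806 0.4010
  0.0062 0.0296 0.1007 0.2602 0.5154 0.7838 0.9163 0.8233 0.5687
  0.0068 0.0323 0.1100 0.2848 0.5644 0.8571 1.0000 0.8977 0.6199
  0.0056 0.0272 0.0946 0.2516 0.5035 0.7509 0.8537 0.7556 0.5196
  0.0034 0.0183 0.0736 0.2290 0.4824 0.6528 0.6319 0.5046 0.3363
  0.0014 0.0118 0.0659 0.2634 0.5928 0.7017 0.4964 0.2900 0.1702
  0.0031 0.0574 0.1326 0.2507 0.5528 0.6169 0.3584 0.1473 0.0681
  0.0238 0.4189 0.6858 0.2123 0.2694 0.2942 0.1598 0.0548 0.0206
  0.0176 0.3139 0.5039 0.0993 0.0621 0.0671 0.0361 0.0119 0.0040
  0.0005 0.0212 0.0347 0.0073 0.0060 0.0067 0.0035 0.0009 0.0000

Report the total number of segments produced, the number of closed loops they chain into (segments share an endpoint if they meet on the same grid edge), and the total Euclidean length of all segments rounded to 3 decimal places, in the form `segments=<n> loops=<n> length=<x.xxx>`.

segments=22 loops=2 length=16.084

cell (0,5): code 0100 → (0.989,6.000)–(1.000,5.966)
cell (0,6): code 1000 → (1.000,6.049)–(0.989,6.000)
cell (1,4): code 0100 → (1.391,5.000)–(2.000,4.475)
cell (1,5): code 1110 → (1.000,5.966)–(1.391,5.000)
cell (1,6): code 1101 → (1.257,7.000)–(1.000,6.049)
cell (1,7): code 1000 → (2.000,7.708)–(1.257,7.000)
cell (2,4): code 0110 → (2.000,4.475)–(3.000,4.269)
cell (2,7): code 1001 → (3.000,7.917)–(2.000,7.708)
cell (3,4): code 0110 → (3.000,4.269)–(4.000,4.564)
cell (3,7): code 1001 → (4.000,7.477)–(3.000,7.917)
cell (4,4): code 0110 → (4.000,4.564)–(5.000,4.942)
cell (4,5): code 1011 → (5.000,5.469)–(4.950,6.000)
cell (4,6): code 0011 → (4.950,6.000)–(4.449,7.000)
cell (4,7): code 0001 → (4.449,7.000)–(4.000,7.477)
cell (5,4): code 0110 → (5.000,4.942)–(6.000,4.461)
cell (5,5): code 1001 → (6.000,5.286)–(5.000,5.469)
cell (6,4): code 0010 → (6.000,4.461)–(6.692,5.000)
cell (6,5): code 0001 → (6.692,5.000)–(6.000,5.286)
cell (7,1): code 0100 → (7.923,2.000)–(8.000,1.840)
cell (7,2): code 1000 → (8.000,2.090)–(7.923,2.000)
cell (8,1): code 0010 → (8.000,1.840)–(8.235,2.000)
cell (8,2): code 0001 → (8.235,2.000)–(8.000,2.090)
total: 22 segments, chained into 2 closed loop(s), length Σ = 16.084058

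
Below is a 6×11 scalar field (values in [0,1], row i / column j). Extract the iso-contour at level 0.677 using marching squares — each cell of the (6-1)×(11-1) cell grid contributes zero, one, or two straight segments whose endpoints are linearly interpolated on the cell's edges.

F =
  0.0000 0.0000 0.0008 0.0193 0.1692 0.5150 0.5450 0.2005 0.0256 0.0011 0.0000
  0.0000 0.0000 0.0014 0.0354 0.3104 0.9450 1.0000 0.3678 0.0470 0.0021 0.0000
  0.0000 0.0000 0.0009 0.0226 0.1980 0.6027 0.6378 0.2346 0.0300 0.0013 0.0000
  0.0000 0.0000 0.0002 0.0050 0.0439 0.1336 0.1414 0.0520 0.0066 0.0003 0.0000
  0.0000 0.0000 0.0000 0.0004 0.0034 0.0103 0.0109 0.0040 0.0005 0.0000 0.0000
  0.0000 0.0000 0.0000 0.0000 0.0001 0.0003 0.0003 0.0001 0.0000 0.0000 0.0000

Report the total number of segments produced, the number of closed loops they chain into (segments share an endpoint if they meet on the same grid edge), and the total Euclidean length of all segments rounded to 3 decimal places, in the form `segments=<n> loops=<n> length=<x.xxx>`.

segments=6 loops=1 length=5.554

cell (0,4): code 0100 → (0.377,5.000)–(1.000,4.578)
cell (0,5): code 1100 → (0.290,6.000)–(0.377,5.000)
cell (0,6): code 1000 → (1.000,6.511)–(0.290,6.000)
cell (1,4): code 0010 → (1.000,4.578)–(1.783,5.000)
cell (1,5): code 0011 → (1.783,5.000)–(1.892,6.000)
cell (1,6): code 0001 → (1.892,6.000)–(1.000,6.511)
total: 6 segments, chained into 1 closed loop(s), length Σ = 5.554474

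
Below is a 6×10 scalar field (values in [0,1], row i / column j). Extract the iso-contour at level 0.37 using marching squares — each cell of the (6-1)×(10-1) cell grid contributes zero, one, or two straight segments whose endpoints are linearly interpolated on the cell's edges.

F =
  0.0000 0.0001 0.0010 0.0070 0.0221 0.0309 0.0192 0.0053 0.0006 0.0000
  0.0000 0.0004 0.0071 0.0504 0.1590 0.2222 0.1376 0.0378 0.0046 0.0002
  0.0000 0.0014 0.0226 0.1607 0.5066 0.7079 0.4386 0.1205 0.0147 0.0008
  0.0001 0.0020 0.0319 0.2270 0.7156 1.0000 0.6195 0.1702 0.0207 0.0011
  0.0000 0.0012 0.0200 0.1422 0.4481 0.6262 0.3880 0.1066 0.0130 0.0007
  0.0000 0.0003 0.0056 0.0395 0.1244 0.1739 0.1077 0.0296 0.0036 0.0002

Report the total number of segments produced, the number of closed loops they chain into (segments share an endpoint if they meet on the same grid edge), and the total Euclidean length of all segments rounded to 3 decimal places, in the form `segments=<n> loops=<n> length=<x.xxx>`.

segments=12 loops=1 length=9.948

cell (1,3): code 0100 → (1.607,4.000)–(2.000,3.605)
cell (1,4): code 1100 → (1.304,5.000)–(1.607,4.000)
cell (1,5): code 1100 → (1.772,6.000)–(1.304,5.000)
cell (1,6): code 1000 → (2.000,6.216)–(1.772,6.000)
cell (2,3): code 0110 → (2.000,3.605)–(3.000,3.293)
cell (2,6): code 1001 → (3.000,6.555)–(2.000,6.216)
cell (3,3): code 0110 → (3.000,3.293)–(4.000,3.745)
cell (3,6): code 1001 → (4.000,6.064)–(3.000,6.555)
cell (4,3): code 0010 → (4.000,3.745)–(4.241,4.000)
cell (4,4): code 0011 → (4.241,4.000)–(4.566,5.000)
cell (4,5): code 0011 → (4.566,5.000)–(4.064,6.000)
cell (4,6): code 0001 → (4.064,6.000)–(4.000,6.064)
total: 12 segments, chained into 1 closed loop(s), length Σ = 9.947573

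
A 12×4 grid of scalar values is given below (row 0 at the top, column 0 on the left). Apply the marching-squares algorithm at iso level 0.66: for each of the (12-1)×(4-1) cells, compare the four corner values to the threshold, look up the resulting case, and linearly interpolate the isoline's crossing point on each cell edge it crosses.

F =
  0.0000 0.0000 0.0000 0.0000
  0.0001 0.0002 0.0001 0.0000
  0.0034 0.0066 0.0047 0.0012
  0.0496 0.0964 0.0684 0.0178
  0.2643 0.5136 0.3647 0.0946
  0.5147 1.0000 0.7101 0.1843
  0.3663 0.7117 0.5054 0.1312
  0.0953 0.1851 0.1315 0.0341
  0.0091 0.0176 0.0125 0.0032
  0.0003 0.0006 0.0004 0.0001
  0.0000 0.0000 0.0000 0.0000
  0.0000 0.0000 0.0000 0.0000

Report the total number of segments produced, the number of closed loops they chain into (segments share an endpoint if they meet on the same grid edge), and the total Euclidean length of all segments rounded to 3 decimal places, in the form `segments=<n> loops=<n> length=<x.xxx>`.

segments=8 loops=1 length=5.223

cell (4,0): code 0100 → (4.301,1.000)–(5.000,0.299)
cell (4,1): code 1100 → (4.855,2.000)–(4.301,1.000)
cell (4,2): code 1000 → (5.000,2.095)–(4.855,2.000)
cell (5,0): code 0110 → (5.000,0.299)–(6.000,0.850)
cell (5,1): code 1011 → (6.000,1.251)–(5.245,2.000)
cell (5,2): code 0001 → (5.245,2.000)–(5.000,2.095)
cell (6,0): code 0010 → (6.000,0.850)–(6.098,1.000)
cell (6,1): code 0001 → (6.098,1.000)–(6.000,1.251)
total: 8 segments, chained into 1 closed loop(s), length Σ = 5.222873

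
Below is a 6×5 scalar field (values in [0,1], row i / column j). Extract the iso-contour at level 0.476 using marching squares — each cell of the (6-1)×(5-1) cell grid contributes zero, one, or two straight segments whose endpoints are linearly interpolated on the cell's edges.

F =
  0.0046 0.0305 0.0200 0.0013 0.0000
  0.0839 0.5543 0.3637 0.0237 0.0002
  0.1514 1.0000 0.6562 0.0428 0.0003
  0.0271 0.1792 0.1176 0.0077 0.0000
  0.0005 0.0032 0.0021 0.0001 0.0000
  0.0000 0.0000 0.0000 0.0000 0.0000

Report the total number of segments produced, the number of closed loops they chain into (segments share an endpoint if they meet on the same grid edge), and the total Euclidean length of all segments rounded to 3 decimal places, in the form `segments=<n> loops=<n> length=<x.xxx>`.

segments=8 loops=1 length=5.522

cell (0,0): code 0100 → (0.851,1.000)–(1.000,0.834)
cell (0,1): code 1000 → (1.000,1.411)–(0.851,1.000)
cell (1,0): code 0110 → (1.000,0.834)–(2.000,0.383)
cell (1,1): code 1101 → (1.384,2.000)–(1.000,1.411)
cell (1,2): code 1000 → (2.000,2.294)–(1.384,2.000)
cell (2,0): code 0010 → (2.000,0.383)–(2.638,1.000)
cell (2,1): code 0011 → (2.638,1.000)–(2.335,2.000)
cell (2,2): code 0001 → (2.335,2.000)–(2.000,2.294)
total: 8 segments, chained into 1 closed loop(s), length Σ = 5.522214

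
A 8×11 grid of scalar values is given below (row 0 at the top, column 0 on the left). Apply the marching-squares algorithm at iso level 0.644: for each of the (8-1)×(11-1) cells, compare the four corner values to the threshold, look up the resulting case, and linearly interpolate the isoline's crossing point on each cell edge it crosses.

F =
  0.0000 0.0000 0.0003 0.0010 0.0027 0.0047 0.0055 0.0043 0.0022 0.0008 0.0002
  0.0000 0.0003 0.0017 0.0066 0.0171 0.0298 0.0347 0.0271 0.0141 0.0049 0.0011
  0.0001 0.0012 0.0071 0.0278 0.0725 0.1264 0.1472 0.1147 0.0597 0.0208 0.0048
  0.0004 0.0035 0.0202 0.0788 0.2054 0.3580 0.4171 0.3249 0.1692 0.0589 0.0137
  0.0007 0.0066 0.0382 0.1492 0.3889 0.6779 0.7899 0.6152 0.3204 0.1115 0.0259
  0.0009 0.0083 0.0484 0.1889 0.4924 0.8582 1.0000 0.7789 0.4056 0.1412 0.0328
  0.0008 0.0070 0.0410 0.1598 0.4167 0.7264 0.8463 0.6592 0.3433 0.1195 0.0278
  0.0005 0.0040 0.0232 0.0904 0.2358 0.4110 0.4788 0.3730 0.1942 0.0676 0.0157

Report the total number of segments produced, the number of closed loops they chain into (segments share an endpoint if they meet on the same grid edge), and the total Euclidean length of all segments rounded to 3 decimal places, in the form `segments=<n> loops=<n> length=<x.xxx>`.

cell (3,4): code 0100 → (3.894,5.000)–(4.000,4.883)
cell (3,5): code 1100 → (3.609,6.000)–(3.894,5.000)
cell (3,6): code 1000 → (4.000,6.835)–(3.609,6.000)
cell (4,4): code 0110 → (4.000,4.883)–(5.000,4.414)
cell (4,6): code 1101 → (4.176,7.000)–(4.000,6.835)
cell (4,7): code 1000 → (5.000,7.361)–(4.176,7.000)
cell (5,4): code 0110 → (5.000,4.414)–(6.000,4.734)
cell (5,7): code 1001 → (6.000,7.048)–(5.000,7.361)
cell (6,4): code 0010 → (6.000,4.734)–(6.261,5.000)
cell (6,5): code 0011 → (6.261,5.000)–(6.550,6.000)
cell (6,6): code 0011 → (6.550,6.000)–(6.053,7.000)
cell (6,7): code 0001 → (6.053,7.000)–(6.000,7.048)
total: 12 segments, chained into 1 closed loop(s), length Σ = 9.065544

segments=12 loops=1 length=9.066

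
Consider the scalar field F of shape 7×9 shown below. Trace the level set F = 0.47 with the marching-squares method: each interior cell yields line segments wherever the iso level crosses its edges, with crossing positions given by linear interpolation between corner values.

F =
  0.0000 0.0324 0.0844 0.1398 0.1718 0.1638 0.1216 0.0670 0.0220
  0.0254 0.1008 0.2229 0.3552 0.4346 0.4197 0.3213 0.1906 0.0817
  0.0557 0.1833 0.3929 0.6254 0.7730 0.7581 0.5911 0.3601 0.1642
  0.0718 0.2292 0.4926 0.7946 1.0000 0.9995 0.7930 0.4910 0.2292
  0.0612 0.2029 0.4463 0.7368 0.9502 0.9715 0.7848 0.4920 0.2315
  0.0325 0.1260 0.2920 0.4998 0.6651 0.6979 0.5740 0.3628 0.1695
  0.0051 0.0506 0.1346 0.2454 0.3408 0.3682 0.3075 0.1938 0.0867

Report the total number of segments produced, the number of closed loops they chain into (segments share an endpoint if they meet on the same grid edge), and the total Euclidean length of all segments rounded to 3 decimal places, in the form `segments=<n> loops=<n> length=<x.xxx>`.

cell (1,2): code 0100 → (1.425,3.000)–(2.000,2.332)
cell (1,3): code 1100 → (1.105,4.000)–(1.425,3.000)
cell (1,4): code 1100 → (1.149,5.000)–(1.105,4.000)
cell (1,5): code 1100 → (1.551,6.000)–(1.149,5.000)
cell (1,6): code 1000 → (2.000,6.524)–(1.551,6.000)
cell (2,1): code 0100 → (2.773,2.000)–(3.000,1.914)
cell (2,2): code 1110 → (2.000,2.332)–(2.773,2.000)
cell (2,6): code 1101 → (2.840,7.000)–(2.000,6.524)
cell (2,7): code 1000 → (3.000,7.080)–(2.840,7.000)
cell (3,1): code 0010 → (3.000,1.914)–(3.488,2.000)
cell (3,2): code 0111 → (3.488,2.000)–(4.000,2.082)
cell (3,7): code 1001 → (4.000,7.084)–(3.000,7.080)
cell (4,2): code 0110 → (4.000,2.082)–(5.000,2.857)
cell (4,6): code 1011 → (5.000,6.492)–(4.170,7.000)
cell (4,7): code 0001 → (4.170,7.000)–(4.000,7.084)
cell (5,2): code 0010 → (5.000,2.857)–(5.117,3.000)
cell (5,3): code 0011 → (5.117,3.000)–(5.602,4.000)
cell (5,4): code 0011 → (5.602,4.000)–(5.691,5.000)
cell (5,5): code 0011 → (5.691,5.000)–(5.390,6.000)
cell (5,6): code 0001 → (5.390,6.000)–(5.000,6.492)
total: 20 segments, chained into 1 closed loop(s), length Σ = 15.343865

segments=20 loops=1 length=15.344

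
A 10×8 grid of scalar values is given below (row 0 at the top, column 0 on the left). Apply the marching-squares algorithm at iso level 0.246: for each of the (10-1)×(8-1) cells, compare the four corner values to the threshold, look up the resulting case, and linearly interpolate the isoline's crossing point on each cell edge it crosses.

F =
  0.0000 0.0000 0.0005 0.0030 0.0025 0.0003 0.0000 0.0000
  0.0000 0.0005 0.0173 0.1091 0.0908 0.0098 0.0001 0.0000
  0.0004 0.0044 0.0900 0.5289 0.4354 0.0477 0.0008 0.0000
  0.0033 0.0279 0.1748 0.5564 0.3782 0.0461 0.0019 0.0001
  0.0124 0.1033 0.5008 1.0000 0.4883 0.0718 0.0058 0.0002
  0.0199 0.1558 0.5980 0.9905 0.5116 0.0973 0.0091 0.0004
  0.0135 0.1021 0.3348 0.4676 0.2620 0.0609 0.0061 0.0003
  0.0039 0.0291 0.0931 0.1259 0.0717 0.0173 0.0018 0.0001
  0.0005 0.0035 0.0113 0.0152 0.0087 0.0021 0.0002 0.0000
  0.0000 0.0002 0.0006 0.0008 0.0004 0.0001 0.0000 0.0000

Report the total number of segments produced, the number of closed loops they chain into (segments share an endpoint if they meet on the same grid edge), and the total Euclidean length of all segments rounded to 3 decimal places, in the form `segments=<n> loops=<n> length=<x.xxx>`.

segments=16 loops=1 length=14.084

cell (1,2): code 0100 → (1.326,3.000)–(2.000,2.355)
cell (1,3): code 1100 → (1.450,4.000)–(1.326,3.000)
cell (1,4): code 1000 → (2.000,4.489)–(1.450,4.000)
cell (2,2): code 0110 → (2.000,2.355)–(3.000,2.187)
cell (2,4): code 1001 → (3.000,4.398)–(2.000,4.489)
cell (3,1): code 0100 → (3.218,2.000)–(4.000,1.359)
cell (3,2): code 1110 → (3.000,2.187)–(3.218,2.000)
cell (3,4): code 1001 → (4.000,4.582)–(3.000,4.398)
cell (4,1): code 0110 → (4.000,1.359)–(5.000,1.204)
cell (4,4): code 1001 → (5.000,4.641)–(4.000,4.582)
cell (5,1): code 0110 → (5.000,1.204)–(6.000,1.618)
cell (5,4): code 1001 → (6.000,4.080)–(5.000,4.641)
cell (6,1): code 0010 → (6.000,1.618)–(6.367,2.000)
cell (6,2): code 0011 → (6.367,2.000)–(6.649,3.000)
cell (6,3): code 0011 → (6.649,3.000)–(6.084,4.000)
cell (6,4): code 0001 → (6.084,4.000)–(6.000,4.080)
total: 16 segments, chained into 1 closed loop(s), length Σ = 14.084193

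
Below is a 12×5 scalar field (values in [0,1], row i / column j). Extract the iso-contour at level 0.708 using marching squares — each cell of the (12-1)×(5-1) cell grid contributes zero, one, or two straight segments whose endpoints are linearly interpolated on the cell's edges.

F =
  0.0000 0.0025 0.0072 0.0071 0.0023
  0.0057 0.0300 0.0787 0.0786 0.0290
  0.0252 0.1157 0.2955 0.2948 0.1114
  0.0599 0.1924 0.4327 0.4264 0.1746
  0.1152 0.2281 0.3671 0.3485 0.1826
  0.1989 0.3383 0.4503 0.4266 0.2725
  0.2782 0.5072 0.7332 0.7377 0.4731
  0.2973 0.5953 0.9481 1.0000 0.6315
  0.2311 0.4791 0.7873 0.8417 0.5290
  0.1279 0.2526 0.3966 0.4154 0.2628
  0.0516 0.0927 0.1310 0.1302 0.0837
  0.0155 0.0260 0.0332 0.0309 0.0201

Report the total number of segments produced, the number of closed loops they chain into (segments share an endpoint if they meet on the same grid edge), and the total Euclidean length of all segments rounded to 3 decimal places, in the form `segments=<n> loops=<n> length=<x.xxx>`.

cell (5,1): code 0100 → (5.911,2.000)–(6.000,1.888)
cell (5,2): code 1100 → (5.905,3.000)–(5.911,2.000)
cell (5,3): code 1000 → (6.000,3.112)–(5.905,3.000)
cell (6,1): code 0110 → (6.000,1.888)–(7.000,1.319)
cell (6,3): code 1001 → (7.000,3.792)–(6.000,3.112)
cell (7,1): code 0110 → (7.000,1.319)–(8.000,1.743)
cell (7,3): code 1001 → (8.000,3.428)–(7.000,3.792)
cell (8,1): code 0010 → (8.000,1.743)–(8.203,2.000)
cell (8,2): code 0011 → (8.203,2.000)–(8.314,3.000)
cell (8,3): code 0001 → (8.314,3.000)–(8.000,3.428)
total: 10 segments, chained into 1 closed loop(s), length Σ = 7.664491

segments=10 loops=1 length=7.664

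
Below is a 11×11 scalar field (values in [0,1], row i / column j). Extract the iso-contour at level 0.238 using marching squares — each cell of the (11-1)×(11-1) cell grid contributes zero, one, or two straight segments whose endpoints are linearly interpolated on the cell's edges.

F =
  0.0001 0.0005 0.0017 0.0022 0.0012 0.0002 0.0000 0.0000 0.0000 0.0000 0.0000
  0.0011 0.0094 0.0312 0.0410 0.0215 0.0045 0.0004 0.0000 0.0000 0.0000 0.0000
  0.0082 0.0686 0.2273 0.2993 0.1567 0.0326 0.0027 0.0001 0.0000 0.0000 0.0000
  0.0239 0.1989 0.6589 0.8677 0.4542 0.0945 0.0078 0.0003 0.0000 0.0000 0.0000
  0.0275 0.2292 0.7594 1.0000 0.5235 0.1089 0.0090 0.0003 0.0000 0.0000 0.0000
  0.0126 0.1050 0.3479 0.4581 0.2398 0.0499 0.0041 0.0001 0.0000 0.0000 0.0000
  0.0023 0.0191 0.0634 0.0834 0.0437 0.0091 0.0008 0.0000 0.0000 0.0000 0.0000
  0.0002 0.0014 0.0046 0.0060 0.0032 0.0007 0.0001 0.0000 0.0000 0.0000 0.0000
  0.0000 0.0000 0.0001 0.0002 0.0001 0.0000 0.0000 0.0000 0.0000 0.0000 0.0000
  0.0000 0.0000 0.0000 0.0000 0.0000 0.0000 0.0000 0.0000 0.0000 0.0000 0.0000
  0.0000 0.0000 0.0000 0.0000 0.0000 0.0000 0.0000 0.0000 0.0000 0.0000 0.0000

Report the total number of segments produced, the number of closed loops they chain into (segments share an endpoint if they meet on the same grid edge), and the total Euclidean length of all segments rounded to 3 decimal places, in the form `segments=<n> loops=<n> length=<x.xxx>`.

cell (1,2): code 0100 → (1.763,3.000)–(2.000,2.149)
cell (1,3): code 1000 → (2.000,3.430)–(1.763,3.000)
cell (2,1): code 0100 → (2.025,2.000)–(3.000,1.085)
cell (2,2): code 1110 → (2.000,2.149)–(2.025,2.000)
cell (2,3): code 1101 → (2.273,4.000)–(2.000,3.430)
cell (2,4): code 1000 → (3.000,4.601)–(2.273,4.000)
cell (3,1): code 0110 → (3.000,1.085)–(4.000,1.017)
cell (3,4): code 1001 → (4.000,4.689)–(3.000,4.601)
cell (4,1): code 0110 → (4.000,1.017)–(5.000,1.548)
cell (4,4): code 1001 → (5.000,4.009)–(4.000,4.689)
cell (5,1): code 0010 → (5.000,1.548)–(5.386,2.000)
cell (5,2): code 0011 → (5.386,2.000)–(5.587,3.000)
cell (5,3): code 0011 → (5.587,3.000)–(5.009,4.000)
cell (5,4): code 0001 → (5.009,4.000)–(5.000,4.009)
total: 14 segments, chained into 1 closed loop(s), length Σ = 11.568582

segments=14 loops=1 length=11.569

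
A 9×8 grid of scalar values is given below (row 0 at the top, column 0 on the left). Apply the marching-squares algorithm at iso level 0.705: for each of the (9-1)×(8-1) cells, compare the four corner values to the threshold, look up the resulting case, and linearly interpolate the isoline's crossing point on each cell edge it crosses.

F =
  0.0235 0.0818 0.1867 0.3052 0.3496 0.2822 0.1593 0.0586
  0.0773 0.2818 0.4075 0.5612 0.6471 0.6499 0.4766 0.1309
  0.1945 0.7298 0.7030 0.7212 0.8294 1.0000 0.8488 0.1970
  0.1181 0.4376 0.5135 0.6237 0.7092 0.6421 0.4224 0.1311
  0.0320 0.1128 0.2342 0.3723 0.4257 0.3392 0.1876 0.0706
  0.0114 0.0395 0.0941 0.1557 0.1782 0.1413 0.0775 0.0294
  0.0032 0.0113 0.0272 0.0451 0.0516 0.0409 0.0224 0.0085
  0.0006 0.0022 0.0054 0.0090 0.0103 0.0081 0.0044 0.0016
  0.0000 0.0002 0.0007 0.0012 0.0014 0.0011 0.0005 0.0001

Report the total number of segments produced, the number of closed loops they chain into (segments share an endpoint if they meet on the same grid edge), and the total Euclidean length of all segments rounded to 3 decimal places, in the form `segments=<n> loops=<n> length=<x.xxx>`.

segments=16 loops=2 length=11.389

cell (1,0): code 0100 → (1.945,1.000)–(2.000,0.954)
cell (1,1): code 1000 → (2.000,1.925)–(1.945,1.000)
cell (1,2): code 0100 → (1.899,3.000)–(2.000,2.110)
cell (1,3): code 1100 → (1.318,4.000)–(1.899,3.000)
cell (1,4): code 1100 → (1.157,5.000)–(1.318,4.000)
cell (1,5): code 1100 → (1.614,6.000)–(1.157,5.000)
cell (1,6): code 1000 → (2.000,6.221)–(1.614,6.000)
cell (2,0): code 0010 → (2.000,0.954)–(2.085,1.000)
cell (2,1): code 0001 → (2.085,1.000)–(2.000,1.925)
cell (2,2): code 0010 → (2.000,2.110)–(2.166,3.000)
cell (2,3): code 0111 → (2.166,3.000)–(3.000,3.951)
cell (2,4): code 1011 → (3.000,4.063)–(2.824,5.000)
cell (2,5): code 0011 → (2.824,5.000)–(2.337,6.000)
cell (2,6): code 0001 → (2.337,6.000)–(2.000,6.221)
cell (3,3): code 0010 → (3.000,3.951)–(3.015,4.000)
cell (3,4): code 0001 → (3.015,4.000)–(3.000,4.063)
total: 16 segments, chained into 2 closed loop(s), length Σ = 11.389283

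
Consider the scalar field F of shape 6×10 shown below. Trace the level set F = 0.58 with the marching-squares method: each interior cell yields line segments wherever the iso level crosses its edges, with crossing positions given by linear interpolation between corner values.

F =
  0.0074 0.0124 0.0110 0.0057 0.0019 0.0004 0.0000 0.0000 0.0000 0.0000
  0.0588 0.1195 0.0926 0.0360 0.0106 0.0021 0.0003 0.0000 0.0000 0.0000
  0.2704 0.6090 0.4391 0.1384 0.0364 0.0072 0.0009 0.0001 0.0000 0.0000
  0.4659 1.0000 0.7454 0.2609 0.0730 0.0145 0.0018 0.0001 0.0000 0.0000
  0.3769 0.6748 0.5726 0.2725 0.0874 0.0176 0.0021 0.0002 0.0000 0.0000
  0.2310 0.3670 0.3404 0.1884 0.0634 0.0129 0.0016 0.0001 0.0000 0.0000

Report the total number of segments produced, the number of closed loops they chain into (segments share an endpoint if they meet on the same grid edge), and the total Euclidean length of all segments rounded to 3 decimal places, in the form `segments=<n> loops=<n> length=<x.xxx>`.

segments=10 loops=1 length=6.718

cell (1,0): code 0100 → (1.941,1.000)–(2.000,0.914)
cell (1,1): code 1000 → (2.000,1.171)–(1.941,1.000)
cell (2,0): code 0110 → (2.000,0.914)–(3.000,0.214)
cell (2,1): code 1101 → (2.460,2.000)–(2.000,1.171)
cell (2,2): code 1000 → (3.000,2.341)–(2.460,2.000)
cell (3,0): code 0110 → (3.000,0.214)–(4.000,0.682)
cell (3,1): code 1011 → (4.000,1.928)–(3.957,2.000)
cell (3,2): code 0001 → (3.957,2.000)–(3.000,2.341)
cell (4,0): code 0010 → (4.000,0.682)–(4.308,1.000)
cell (4,1): code 0001 → (4.308,1.000)–(4.000,1.928)
total: 10 segments, chained into 1 closed loop(s), length Σ = 6.717852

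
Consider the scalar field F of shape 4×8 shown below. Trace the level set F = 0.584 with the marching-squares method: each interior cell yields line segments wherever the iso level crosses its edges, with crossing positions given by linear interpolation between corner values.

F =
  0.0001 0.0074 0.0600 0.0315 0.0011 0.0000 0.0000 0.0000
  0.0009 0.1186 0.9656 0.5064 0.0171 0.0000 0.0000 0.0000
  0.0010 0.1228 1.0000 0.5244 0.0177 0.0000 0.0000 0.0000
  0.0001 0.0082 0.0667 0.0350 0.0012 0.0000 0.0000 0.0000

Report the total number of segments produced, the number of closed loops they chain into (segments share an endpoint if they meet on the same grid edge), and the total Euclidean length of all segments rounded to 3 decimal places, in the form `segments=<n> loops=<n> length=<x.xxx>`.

segments=6 loops=1 length=5.182

cell (0,1): code 0100 → (0.579,2.000)–(1.000,1.549)
cell (0,2): code 1000 → (1.000,2.831)–(0.579,2.000)
cell (1,1): code 0110 → (1.000,1.549)–(2.000,1.526)
cell (1,2): code 1001 → (2.000,2.875)–(1.000,2.831)
cell (2,1): code 0010 → (2.000,1.526)–(2.446,2.000)
cell (2,2): code 0001 → (2.446,2.000)–(2.000,2.875)
total: 6 segments, chained into 1 closed loop(s), length Σ = 5.182385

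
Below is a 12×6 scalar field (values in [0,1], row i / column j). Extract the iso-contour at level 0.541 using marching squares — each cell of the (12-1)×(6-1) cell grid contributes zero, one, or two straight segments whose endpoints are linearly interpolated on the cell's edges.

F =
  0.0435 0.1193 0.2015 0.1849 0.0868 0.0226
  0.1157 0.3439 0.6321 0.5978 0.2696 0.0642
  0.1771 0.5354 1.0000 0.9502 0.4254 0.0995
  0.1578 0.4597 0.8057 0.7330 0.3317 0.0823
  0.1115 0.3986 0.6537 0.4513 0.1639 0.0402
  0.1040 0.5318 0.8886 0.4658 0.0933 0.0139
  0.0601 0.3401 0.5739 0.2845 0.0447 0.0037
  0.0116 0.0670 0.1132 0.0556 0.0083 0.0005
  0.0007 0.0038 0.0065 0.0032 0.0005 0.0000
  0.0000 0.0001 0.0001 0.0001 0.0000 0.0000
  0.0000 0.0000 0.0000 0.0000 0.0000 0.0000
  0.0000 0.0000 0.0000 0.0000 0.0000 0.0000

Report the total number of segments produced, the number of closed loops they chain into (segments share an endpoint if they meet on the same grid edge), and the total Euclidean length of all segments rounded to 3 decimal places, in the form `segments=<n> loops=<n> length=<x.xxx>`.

segments=16 loops=1 length=13.464

cell (0,1): code 0100 → (0.788,2.000)–(1.000,1.684)
cell (0,2): code 1100 → (0.862,3.000)–(0.788,2.000)
cell (0,3): code 1000 → (1.000,3.173)–(0.862,3.000)
cell (1,1): code 0110 → (1.000,1.684)–(2.000,1.012)
cell (1,3): code 1001 → (2.000,3.780)–(1.000,3.173)
cell (2,1): code 0110 → (2.000,1.012)–(3.000,1.235)
cell (2,3): code 1001 → (3.000,3.478)–(2.000,3.780)
cell (3,1): code 0110 → (3.000,1.235)–(4.000,1.558)
cell (3,2): code 1011 → (4.000,2.557)–(3.682,3.000)
cell (3,3): code 0001 → (3.682,3.000)–(3.000,3.478)
cell (4,1): code 0110 → (4.000,1.558)–(5.000,1.026)
cell (4,2): code 1001 → (5.000,2.822)–(4.000,2.557)
cell (5,1): code 0110 → (5.000,1.026)–(6.000,1.859)
cell (5,2): code 1001 → (6.000,2.114)–(5.000,2.822)
cell (6,1): code 0010 → (6.000,1.859)–(6.071,2.000)
cell (6,2): code 0001 → (6.071,2.000)–(6.000,2.114)
total: 16 segments, chained into 1 closed loop(s), length Σ = 13.463782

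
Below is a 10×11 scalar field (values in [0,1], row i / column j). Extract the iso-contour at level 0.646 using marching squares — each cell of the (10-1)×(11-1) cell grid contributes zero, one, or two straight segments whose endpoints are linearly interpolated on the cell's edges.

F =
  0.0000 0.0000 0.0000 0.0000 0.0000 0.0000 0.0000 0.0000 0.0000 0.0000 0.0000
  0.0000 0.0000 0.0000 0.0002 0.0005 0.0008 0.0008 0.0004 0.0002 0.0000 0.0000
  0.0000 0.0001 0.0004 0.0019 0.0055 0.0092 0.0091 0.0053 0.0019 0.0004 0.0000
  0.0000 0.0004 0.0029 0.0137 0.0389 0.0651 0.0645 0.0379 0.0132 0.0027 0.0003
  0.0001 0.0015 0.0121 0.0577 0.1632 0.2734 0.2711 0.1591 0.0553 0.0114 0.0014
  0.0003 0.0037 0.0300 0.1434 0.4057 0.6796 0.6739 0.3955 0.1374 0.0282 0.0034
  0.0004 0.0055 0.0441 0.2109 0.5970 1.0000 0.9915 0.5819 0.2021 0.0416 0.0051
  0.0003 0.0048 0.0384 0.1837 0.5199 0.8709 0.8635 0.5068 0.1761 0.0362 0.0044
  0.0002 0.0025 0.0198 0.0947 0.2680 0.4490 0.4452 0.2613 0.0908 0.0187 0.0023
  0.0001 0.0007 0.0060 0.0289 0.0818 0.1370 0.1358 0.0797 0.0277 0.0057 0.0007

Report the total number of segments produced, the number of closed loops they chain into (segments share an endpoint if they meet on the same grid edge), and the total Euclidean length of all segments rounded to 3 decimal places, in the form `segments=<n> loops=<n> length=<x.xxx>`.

cell (4,4): code 0100 → (4.917,5.000)–(5.000,4.877)
cell (4,5): code 1100 → (4.931,6.000)–(4.917,5.000)
cell (4,6): code 1000 → (5.000,6.100)–(4.931,6.000)
cell (5,4): code 0110 → (5.000,4.877)–(6.000,4.122)
cell (5,6): code 1001 → (6.000,6.844)–(5.000,6.100)
cell (6,4): code 0110 → (6.000,4.122)–(7.000,4.359)
cell (6,6): code 1001 → (7.000,6.610)–(6.000,6.844)
cell (7,4): code 0010 → (7.000,4.359)–(7.533,5.000)
cell (7,5): code 0011 → (7.533,5.000)–(7.520,6.000)
cell (7,6): code 0001 → (7.520,6.000)–(7.000,6.610)
total: 10 segments, chained into 1 closed loop(s), length Σ = 8.459046

segments=10 loops=1 length=8.459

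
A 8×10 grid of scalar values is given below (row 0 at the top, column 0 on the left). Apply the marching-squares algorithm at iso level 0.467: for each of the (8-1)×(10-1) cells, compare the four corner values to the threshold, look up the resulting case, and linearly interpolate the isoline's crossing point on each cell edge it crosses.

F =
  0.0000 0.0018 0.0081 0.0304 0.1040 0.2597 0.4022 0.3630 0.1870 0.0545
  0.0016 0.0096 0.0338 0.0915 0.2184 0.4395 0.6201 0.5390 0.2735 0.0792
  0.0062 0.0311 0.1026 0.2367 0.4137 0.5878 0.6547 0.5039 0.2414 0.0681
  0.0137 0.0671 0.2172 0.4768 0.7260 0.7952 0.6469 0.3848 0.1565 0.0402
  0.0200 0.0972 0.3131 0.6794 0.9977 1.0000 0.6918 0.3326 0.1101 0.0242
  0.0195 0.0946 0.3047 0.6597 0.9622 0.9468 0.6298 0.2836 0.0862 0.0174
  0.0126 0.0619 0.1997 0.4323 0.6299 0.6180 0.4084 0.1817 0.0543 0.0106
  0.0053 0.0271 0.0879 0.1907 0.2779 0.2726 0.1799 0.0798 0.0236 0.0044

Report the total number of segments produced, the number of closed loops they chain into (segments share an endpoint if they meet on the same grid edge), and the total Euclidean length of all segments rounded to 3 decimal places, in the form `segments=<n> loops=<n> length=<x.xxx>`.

cell (0,5): code 0100 → (0.297,6.000)–(1.000,5.152)
cell (0,6): code 1100 → (0.591,7.000)–(0.297,6.000)
cell (0,7): code 1000 → (1.000,7.271)–(0.591,7.000)
cell (1,4): code 0100 → (1.185,5.000)–(2.000,4.306)
cell (1,5): code 1110 → (1.000,5.152)–(1.185,5.000)
cell (1,7): code 1001 → (2.000,7.141)–(1.000,7.271)
cell (2,2): code 0100 → (2.959,3.000)–(3.000,2.962)
cell (2,3): code 1100 → (2.171,4.000)–(2.959,3.000)
cell (2,4): code 1110 → (2.000,4.306)–(2.171,4.000)
cell (2,6): code 1011 → (3.000,6.686)–(2.310,7.000)
cell (2,7): code 0001 → (2.310,7.000)–(2.000,7.141)
cell (3,2): code 0110 → (3.000,2.962)–(4.000,2.420)
cell (3,6): code 1001 → (4.000,6.626)–(3.000,6.686)
cell (4,2): code 0110 → (4.000,2.420)–(5.000,2.457)
cell (4,6): code 1001 → (5.000,6.470)–(4.000,6.626)
cell (5,2): code 0010 → (5.000,2.457)–(5.847,3.000)
cell (5,3): code 0111 → (5.847,3.000)–(6.000,3.176)
cell (5,5): code 1011 → (6.000,5.720)–(5.735,6.000)
cell (5,6): code 0001 → (5.735,6.000)–(5.000,6.470)
cell (6,3): code 0010 → (6.000,3.176)–(6.463,4.000)
cell (6,4): code 0011 → (6.463,4.000)–(6.437,5.000)
cell (6,5): code 0001 → (6.437,5.000)–(6.000,5.720)
total: 22 segments, chained into 1 closed loop(s), length Σ = 17.167686

segments=22 loops=1 length=17.168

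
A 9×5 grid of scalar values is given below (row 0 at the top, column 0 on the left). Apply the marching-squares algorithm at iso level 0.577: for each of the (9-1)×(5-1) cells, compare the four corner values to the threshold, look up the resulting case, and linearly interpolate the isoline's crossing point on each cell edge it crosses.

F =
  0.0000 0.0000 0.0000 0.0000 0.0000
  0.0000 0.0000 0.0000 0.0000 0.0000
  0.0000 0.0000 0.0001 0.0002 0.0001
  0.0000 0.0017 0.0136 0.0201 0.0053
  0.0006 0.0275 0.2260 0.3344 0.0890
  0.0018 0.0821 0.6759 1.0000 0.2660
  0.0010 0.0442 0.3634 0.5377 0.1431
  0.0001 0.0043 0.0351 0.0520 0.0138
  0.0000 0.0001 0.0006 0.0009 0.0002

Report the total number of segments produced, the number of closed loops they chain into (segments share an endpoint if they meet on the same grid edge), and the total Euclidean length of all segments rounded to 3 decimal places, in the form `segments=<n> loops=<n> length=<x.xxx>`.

cell (4,1): code 0100 → (4.780,2.000)–(5.000,1.833)
cell (4,2): code 1100 → (4.364,3.000)–(4.780,2.000)
cell (4,3): code 1000 → (5.000,3.576)–(4.364,3.000)
cell (5,1): code 0010 → (5.000,1.833)–(5.316,2.000)
cell (5,2): code 0011 → (5.316,2.000)–(5.915,3.000)
cell (5,3): code 0001 → (5.915,3.000)–(5.000,3.576)
total: 6 segments, chained into 1 closed loop(s), length Σ = 4.821066

segments=6 loops=1 length=4.821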